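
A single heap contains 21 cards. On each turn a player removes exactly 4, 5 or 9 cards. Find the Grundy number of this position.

2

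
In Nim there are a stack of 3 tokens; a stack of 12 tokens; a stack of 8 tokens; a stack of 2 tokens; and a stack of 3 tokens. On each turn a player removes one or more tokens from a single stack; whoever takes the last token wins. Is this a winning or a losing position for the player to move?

Winning position

Compute the nim-sum pairwise:
3 XOR 12 = 15
15 XOR 8 = 7
7 XOR 2 = 5
5 XOR 3 = 6
The nim-sum is 6 ≠ 0, so this is an N-position: the player to move can win.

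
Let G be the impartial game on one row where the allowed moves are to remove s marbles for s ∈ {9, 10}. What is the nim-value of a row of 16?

Build the Grundy sequence with g(k) = mex{g(k−s) : s ∈ {9, 10}, s ≤ k}:
k:     0  1  2  3  4  5  6  7  8  9 10 11 12 13 14 15 16
g(k):  0  0  0  0  0  0  0  0  0  1  1  1  1  1  1  1  1
So g(16) = 1.

1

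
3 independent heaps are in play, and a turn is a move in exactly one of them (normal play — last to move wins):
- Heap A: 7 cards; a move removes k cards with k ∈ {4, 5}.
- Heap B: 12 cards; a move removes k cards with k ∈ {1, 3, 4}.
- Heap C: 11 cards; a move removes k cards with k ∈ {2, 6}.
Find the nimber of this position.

3

Grundy values for heap A (subtraction set {4, 5}):
g(0) = mex{} = 0
g(1) = mex{} = 0
g(2) = mex{} = 0
g(3) = mex{} = 0
g(4) = mex{0} = 1
g(5) = mex{0} = 1
g(6) = mex{0} = 1
g(7) = mex{0} = 1
So g(7) = 1.
Build the Grundy sequence for heap B with g(k) = mex{g(k−s) : s ∈ {1, 3, 4}, s ≤ k}:
k:     0  1  2  3  4  5  6  7  8  9 10 11 12
g(k):  0  1  0  1  2  3  2  0  1  0  1  2  3
So g(12) = 3.
For heap C, compute g(0), g(1), … with moves {2, 6}:
k:     0  1  2  3  4  5  6  7  8  9 10 11
g(k):  0  0  1  1  0  0  1  1  0  0  1  1
So g(11) = 1.
By the Sprague-Grundy theorem, the Grundy value of a sum of independent games is the XOR of the component values.
Combined value = 1 XOR 3 XOR 1 = 3.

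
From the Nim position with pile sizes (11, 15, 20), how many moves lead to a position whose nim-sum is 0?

1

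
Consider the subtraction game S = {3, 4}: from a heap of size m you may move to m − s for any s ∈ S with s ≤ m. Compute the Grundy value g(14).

Compute g(0), g(1), … for moves {3, 4}:
g(0) = mex{} = 0
g(1) = mex{} = 0
g(2) = mex{} = 0
g(3) = mex{0} = 1
g(4) = mex{0} = 1
g(5) = mex{0} = 1
g(6) = mex{0,1} = 2
g(7) = mex{1} = 0
g(8) = mex{1} = 0
g(9) = mex{1,2} = 0
g(10) = mex{0,2} = 1
g(11) = mex{0} = 1
g(12) = mex{0} = 1
g(13) = mex{0,1} = 2
g(14) = mex{1} = 0
So g(14) = 0.

0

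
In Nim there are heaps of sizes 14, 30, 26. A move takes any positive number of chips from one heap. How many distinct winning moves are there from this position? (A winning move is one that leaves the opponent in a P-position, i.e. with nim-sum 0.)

3

Nim-sum: 14 ⊕ 30 ⊕ 26 = 10.
The overall nim-sum is X = 10. A heap of size p has a winning move iff p XOR X < p (reduce it to p XOR X).
  14: 14 XOR 10 = 4 < 14 — winning move (to 4).
  30: 30 XOR 10 = 20 < 30 — winning move (to 20).
  26: 26 XOR 10 = 16 < 26 — winning move (to 16).
That gives 3 winning moves.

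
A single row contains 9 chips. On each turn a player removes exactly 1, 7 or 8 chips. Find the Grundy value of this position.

3

Grundy values for subtraction set {1, 7, 8}:
k:     0  1  2  3  4  5  6  7  8  9
g(k):  0  1  0  1  0  1  0  1  2  3
So g(9) = 3.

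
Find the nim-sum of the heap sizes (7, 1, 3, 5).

Write each in binary and XOR column by column:
  111  (7)
  001  (1)
  011  (3)
  101  (5)
  ---
  000  (0)

0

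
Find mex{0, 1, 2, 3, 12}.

The values 0, 1, 2, 3 are all present; 4 is the first non-negative integer missing from the set.

4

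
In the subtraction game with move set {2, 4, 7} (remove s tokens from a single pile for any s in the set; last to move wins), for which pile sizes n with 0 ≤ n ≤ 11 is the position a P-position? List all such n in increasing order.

0, 1, 6, 9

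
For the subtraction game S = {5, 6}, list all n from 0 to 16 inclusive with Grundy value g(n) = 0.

0, 1, 2, 3, 4, 11, 12, 13, 14, 15

Grundy values for subtraction set {5, 6}:
k:     0  1  2  3  4  5  6  7  8  9 10 11 12 13 14 15 16
g(k):  0  0  0  0  0  1  1  1  1  1  2  0  0  0  0  0  1
The P-positions (g = 0) in 0..16 are 0, 1, 2, 3, 4, 11, 12, 13, 14, 15.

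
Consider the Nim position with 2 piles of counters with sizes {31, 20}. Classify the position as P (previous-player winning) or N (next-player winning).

Nim-sum: 31 ⊕ 20 = 11.
The nim-sum is 11 ≠ 0, so this is an N-position: the player to move can win.

N-position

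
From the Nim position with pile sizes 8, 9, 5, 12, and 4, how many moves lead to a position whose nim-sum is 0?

Compute the nim-sum pairwise:
8 XOR 9 = 1
1 XOR 5 = 4
4 XOR 12 = 8
8 XOR 4 = 12
The overall nim-sum is X = 12. A pile of size p has a winning move iff p XOR X < p (reduce it to p XOR X).
  8: 8 XOR 12 = 4 < 8 — winning move (to 4).
  9: 9 XOR 12 = 5 < 9 — winning move (to 5).
  5: 5 XOR 12 = 9 ≥ 5 — no move.
  12: 12 XOR 12 = 0 < 12 — winning move (to 0).
  4: 4 XOR 12 = 8 ≥ 4 — no move.
That gives 3 winning moves.

3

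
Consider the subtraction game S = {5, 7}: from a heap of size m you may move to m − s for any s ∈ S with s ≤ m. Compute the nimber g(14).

0

Compute g(0), g(1), … for moves {5, 7}:
k:     0  1  2  3  4  5  6  7  8  9 10 11 12 13 14
g(k):  0  0  0  0  0  1  1  1  1  1  2  2  0  0  0
So g(14) = 0.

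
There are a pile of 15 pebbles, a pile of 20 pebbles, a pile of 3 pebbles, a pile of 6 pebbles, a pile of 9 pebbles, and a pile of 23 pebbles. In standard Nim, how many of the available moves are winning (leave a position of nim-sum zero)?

0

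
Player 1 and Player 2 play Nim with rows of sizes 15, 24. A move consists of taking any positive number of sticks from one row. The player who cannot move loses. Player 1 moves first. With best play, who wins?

Player 1 wins

Bitwise XOR of the heap sizes:
  01111  (15)
  11000  (24)
  -----
  10111  (23)
The nim-sum is 23 ≠ 0, so this is an N-position: the player to move can win; Player 1 has a winning move.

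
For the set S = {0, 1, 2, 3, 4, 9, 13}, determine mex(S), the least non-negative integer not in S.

5

The values 0, 1, 2, 3, 4 are all present; 5 is the first non-negative integer missing from the set.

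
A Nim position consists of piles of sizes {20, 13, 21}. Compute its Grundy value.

Compute the nim-sum pairwise:
20 ^ 13 = 25
25 ^ 21 = 12

12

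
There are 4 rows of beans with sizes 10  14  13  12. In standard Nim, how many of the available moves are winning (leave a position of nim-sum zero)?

3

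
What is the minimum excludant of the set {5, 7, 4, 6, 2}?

0

0 is not in the set, so the mex is 0.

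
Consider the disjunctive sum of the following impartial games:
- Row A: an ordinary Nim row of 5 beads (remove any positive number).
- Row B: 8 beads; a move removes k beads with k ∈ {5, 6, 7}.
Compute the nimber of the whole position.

4

Row A is a plain Nim row of size 5, so its Grundy value is 5.
Build the Grundy sequence for row B with g(k) = mex{g(k−s) : s ∈ {5, 6, 7}, s ≤ k}:
g(0) = mex{} = 0
g(1) = mex{} = 0
g(2) = mex{} = 0
g(3) = mex{} = 0
g(4) = mex{} = 0
g(5) = mex{0} = 1
g(6) = mex{0} = 1
g(7) = mex{0} = 1
g(8) = mex{0} = 1
So g(8) = 1.
The value of a disjunctive sum is the nim-sum of the parts.
Combined value = 5 ⊕ 1 = 4.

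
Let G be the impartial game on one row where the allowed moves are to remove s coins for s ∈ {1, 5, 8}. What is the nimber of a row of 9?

3

Grundy values for subtraction set {1, 5, 8}:
g(0) = mex{} = 0
g(1) = mex{0} = 1
g(2) = mex{1} = 0
g(3) = mex{0} = 1
g(4) = mex{1} = 0
g(5) = mex{0} = 1
g(6) = mex{1} = 0
g(7) = mex{0} = 1
g(8) = mex{0,1} = 2
g(9) = mex{0,1,2} = 3
So g(9) = 3.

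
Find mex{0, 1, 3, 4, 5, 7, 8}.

2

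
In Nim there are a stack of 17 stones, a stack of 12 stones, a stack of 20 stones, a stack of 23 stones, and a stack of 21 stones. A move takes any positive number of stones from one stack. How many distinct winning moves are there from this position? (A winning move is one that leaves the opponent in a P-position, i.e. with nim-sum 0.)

Compute the nim-sum pairwise:
17 XOR 12 = 29
29 XOR 20 = 9
9 XOR 23 = 30
30 XOR 21 = 11
The overall nim-sum is X = 11. A stack of size p has a winning move iff p XOR X < p (reduce it to p XOR X).
  17: 17 XOR 11 = 26 ≥ 17 — no move.
  12: 12 XOR 11 = 7 < 12 — winning move (to 7).
  20: 20 XOR 11 = 31 ≥ 20 — no move.
  23: 23 XOR 11 = 28 ≥ 23 — no move.
  21: 21 XOR 11 = 30 ≥ 21 — no move.
That gives 1 winning move.

1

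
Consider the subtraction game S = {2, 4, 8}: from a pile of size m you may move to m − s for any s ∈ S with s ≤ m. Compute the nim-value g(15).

1

Build the Grundy sequence with g(k) = mex{g(k−s) : s ∈ {2, 4, 8}, s ≤ k}:
k:     0  1  2  3  4  5  6  7  8  9 10 11 12 13 14 15
g(k):  0  0  1  1  2  2  0  0  1  1  2  2  0  0  1  1
So g(15) = 1.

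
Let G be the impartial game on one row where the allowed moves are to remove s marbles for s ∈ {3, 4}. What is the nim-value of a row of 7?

0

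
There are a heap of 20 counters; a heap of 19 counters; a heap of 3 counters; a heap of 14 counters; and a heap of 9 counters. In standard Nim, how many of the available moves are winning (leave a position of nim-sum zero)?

Nim-sum: 20 ⊕ 19 ⊕ 3 ⊕ 14 ⊕ 9 = 3.
The overall nim-sum is X = 3. A heap of size p has a winning move iff p XOR X < p (reduce it to p XOR X).
  20: 20 XOR 3 = 23 ≥ 20 — no move.
  19: 19 XOR 3 = 16 < 19 — winning move (to 16).
  3: 3 XOR 3 = 0 < 3 — winning move (to 0).
  14: 14 XOR 3 = 13 < 14 — winning move (to 13).
  9: 9 XOR 3 = 10 ≥ 9 — no move.
That gives 3 winning moves.

3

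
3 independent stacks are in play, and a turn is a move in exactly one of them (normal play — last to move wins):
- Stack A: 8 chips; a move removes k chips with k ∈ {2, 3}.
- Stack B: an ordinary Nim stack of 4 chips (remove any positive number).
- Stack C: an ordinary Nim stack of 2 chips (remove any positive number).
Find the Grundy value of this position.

Build the Grundy sequence for stack A with g(k) = mex{g(k−s) : s ∈ {2, 3}, s ≤ k}:
g(0) = mex{} = 0
g(1) = mex{} = 0
g(2) = mex{0} = 1
g(3) = mex{0} = 1
g(4) = mex{0,1} = 2
g(5) = mex{1} = 0
g(6) = mex{1,2} = 0
g(7) = mex{0,2} = 1
g(8) = mex{0} = 1
So g(8) = 1.
Stack B is a plain Nim stack of size 4, so its Grundy value is 4.
Stack C is a plain Nim stack of size 2, so its Grundy value is 2.
By the Sprague-Grundy theorem, the Grundy value of a sum of independent games is the XOR of the component values.
Combined value = 1 XOR 4 XOR 2 = 7.

7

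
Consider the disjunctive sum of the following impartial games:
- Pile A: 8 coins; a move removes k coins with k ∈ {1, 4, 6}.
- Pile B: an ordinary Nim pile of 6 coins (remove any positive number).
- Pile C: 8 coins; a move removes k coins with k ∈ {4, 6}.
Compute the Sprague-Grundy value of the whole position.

5

Build the Grundy sequence for pile A with g(k) = mex{g(k−s) : s ∈ {1, 4, 6}, s ≤ k}:
k:     0  1  2  3  4  5  6  7  8
g(k):  0  1  0  1  2  0  1  0  1
So g(8) = 1.
Pile B is a plain Nim pile of size 6, so its Grundy value is 6.
Grundy values for pile C (subtraction set {4, 6}):
k:     0  1  2  3  4  5  6  7  8
g(k):  0  0  0  0  1  1  1  1  2
So g(8) = 2.
By the Sprague-Grundy theorem, the Grundy value of a sum of independent games is the XOR of the component values.
Combined value = 1 ⊕ 6 ⊕ 2 = 5.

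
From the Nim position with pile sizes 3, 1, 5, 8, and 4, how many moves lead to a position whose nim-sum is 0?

1

Compute the nim-sum pairwise:
3 XOR 1 = 2
2 XOR 5 = 7
7 XOR 8 = 15
15 XOR 4 = 11
The overall nim-sum is X = 11. A pile of size p has a winning move iff p XOR X < p (reduce it to p XOR X).
  3: 3 XOR 11 = 8 ≥ 3 — no move.
  1: 1 XOR 11 = 10 ≥ 1 — no move.
  5: 5 XOR 11 = 14 ≥ 5 — no move.
  8: 8 XOR 11 = 3 < 8 — winning move (to 3).
  4: 4 XOR 11 = 15 ≥ 4 — no move.
That gives 1 winning move.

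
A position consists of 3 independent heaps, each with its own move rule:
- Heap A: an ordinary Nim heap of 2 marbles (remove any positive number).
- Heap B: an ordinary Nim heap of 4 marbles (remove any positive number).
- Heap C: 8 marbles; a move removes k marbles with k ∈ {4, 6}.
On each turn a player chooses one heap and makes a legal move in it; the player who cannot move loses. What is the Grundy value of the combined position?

Heap A is a plain Nim heap of size 2, so its Grundy value is 2.
Heap B is a plain Nim heap of size 4, so its Grundy value is 4.
For heap C, compute g(0), g(1), … with moves {4, 6}:
k:     0  1  2  3  4  5  6  7  8
g(k):  0  0  0  0  1  1  1  1  2
So g(8) = 2.
By the Sprague-Grundy theorem, the Grundy value of a sum of independent games is the XOR of the component values.
Combined value = 2 ⊕ 4 ⊕ 2 = 4.

4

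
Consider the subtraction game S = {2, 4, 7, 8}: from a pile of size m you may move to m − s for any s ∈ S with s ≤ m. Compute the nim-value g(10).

2

Grundy values for subtraction set {2, 4, 7, 8}:
k:     0  1  2  3  4  5  6  7  8  9 10
g(k):  0  0  1  1  2  2  0  3  1  4  2
So g(10) = 2.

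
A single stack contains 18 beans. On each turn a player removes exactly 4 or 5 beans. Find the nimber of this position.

Compute g(0), g(1), … for moves {4, 5}:
k:     0  1  2  3  4  5  6  7  8  9 10 11 12 13 14 15 16 17 18
g(k):  0  0  0  0  1  1  1  1  2  0  0  0  0  1  1  1  1  2  0
So g(18) = 0.

0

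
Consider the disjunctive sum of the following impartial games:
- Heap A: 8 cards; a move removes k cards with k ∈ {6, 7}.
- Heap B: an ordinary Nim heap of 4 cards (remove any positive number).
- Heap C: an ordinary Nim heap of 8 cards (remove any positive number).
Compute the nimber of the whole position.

13

Build the Grundy sequence for heap A with g(k) = mex{g(k−s) : s ∈ {6, 7}, s ≤ k}:
g(0) = mex{} = 0
g(1) = mex{} = 0
g(2) = mex{} = 0
g(3) = mex{} = 0
g(4) = mex{} = 0
g(5) = mex{} = 0
g(6) = mex{0} = 1
g(7) = mex{0} = 1
g(8) = mex{0} = 1
So g(8) = 1.
Heap B is a plain Nim heap of size 4, so its Grundy value is 4.
Heap C is a plain Nim heap of size 8, so its Grundy value is 8.
By the Sprague-Grundy theorem, the Grundy value of a sum of independent games is the XOR of the component values.
Combined value = 1 ⊕ 4 ⊕ 8 = 13.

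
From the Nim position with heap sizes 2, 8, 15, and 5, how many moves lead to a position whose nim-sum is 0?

Nim-sum: 2 XOR 8 XOR 15 XOR 5 = 0.
The nim-sum is already 0, so every move leaves a nonzero nim-sum — there are no winning moves.

0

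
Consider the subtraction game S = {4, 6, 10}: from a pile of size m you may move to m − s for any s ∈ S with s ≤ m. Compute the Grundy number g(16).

0

Compute g(0), g(1), … for moves {4, 6, 10}:
k:     0  1  2  3  4  5  6  7  8  9 10 11 12 13 14 15 16
g(k):  0  0  0  0  1  1  1  1  2  2  2  2  3  3  0  0  0
So g(16) = 0.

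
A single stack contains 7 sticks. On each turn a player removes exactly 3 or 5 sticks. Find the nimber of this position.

2

Grundy values for subtraction set {3, 5}:
k:     0  1  2  3  4  5  6  7
g(k):  0  0  0  1  1  1  2  2
So g(7) = 2.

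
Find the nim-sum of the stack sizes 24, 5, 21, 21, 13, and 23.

7

Compute the nim-sum pairwise:
24 ⊕ 5 = 29
29 ⊕ 21 = 8
8 ⊕ 21 = 29
29 ⊕ 13 = 16
16 ⊕ 23 = 7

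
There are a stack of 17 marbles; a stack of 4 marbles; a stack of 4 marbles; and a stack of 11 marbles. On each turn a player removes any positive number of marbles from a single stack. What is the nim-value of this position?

26

Nim-sum: 17 ⊕ 4 ⊕ 4 ⊕ 11 = 26.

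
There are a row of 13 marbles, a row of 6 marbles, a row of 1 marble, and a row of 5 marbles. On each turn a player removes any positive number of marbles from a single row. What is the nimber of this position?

15

Bitwise XOR of the heap sizes:
  1101  (13)
  0110  (6)
  0001  (1)
  0101  (5)
  ----
  1111  (15)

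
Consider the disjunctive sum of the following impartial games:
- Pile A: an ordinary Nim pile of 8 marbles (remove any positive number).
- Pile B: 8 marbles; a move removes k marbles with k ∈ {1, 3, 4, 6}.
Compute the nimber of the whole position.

Pile A is a plain Nim pile of size 8, so its Grundy value is 8.
For pile B, compute g(0), g(1), … with moves {1, 3, 4, 6}:
g(0) = mex{} = 0
g(1) = mex{0} = 1
g(2) = mex{1} = 0
g(3) = mex{0} = 1
g(4) = mex{0,1} = 2
g(5) = mex{0,1,2} = 3
g(6) = mex{0,1,3} = 2
g(7) = mex{1,2} = 0
g(8) = mex{0,2,3} = 1
So g(8) = 1.
By the Sprague-Grundy theorem, the Grundy value of a sum of independent games is the XOR of the component values.
Combined value = 8 XOR 1 = 9.

9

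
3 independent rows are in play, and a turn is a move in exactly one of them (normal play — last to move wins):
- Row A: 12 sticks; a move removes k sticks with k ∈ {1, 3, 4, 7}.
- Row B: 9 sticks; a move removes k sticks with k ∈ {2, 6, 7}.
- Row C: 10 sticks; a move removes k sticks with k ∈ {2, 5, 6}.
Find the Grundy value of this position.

Build the Grundy sequence for row A with g(k) = mex{g(k−s) : s ∈ {1, 3, 4, 7}, s ≤ k}:
k:     0  1  2  3  4  5  6  7  8  9 10 11 12
g(k):  0  1  0  1  2  3  2  3  0  1  0  1  2
So g(12) = 2.
For row B, compute g(0), g(1), … with moves {2, 6, 7}:
g(0) = mex{} = 0
g(1) = mex{} = 0
g(2) = mex{0} = 1
g(3) = mex{0} = 1
g(4) = mex{1} = 0
g(5) = mex{1} = 0
g(6) = mex{0} = 1
g(7) = mex{0} = 1
g(8) = mex{0,1} = 2
g(9) = mex{1} = 0
So g(9) = 0.
Grundy values for row C (subtraction set {2, 5, 6}):
k:     0  1  2  3  4  5  6  7  8  9 10
g(k):  0  0  1  1  0  2  1  3  0  2  1
So g(10) = 1.
The value of a disjunctive sum is the nim-sum of the parts.
Combined value = 2 XOR 0 XOR 1 = 3.

3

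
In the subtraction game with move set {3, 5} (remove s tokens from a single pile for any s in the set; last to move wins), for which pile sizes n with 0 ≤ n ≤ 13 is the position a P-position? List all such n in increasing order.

0, 1, 2, 8, 9, 10

Build the Grundy sequence with g(k) = mex{g(k−s) : s ∈ {3, 5}, s ≤ k}:
k:     0  1  2  3  4  5  6  7  8  9 10 11 12 13
g(k):  0  0  0  1  1  1  2  2  0  0  0  1  1  1
The P-positions (g = 0) in 0..13 are 0, 1, 2, 8, 9, 10.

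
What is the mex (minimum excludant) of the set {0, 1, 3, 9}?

The values 0, 1 are all present; 2 is the first non-negative integer missing from the set.

2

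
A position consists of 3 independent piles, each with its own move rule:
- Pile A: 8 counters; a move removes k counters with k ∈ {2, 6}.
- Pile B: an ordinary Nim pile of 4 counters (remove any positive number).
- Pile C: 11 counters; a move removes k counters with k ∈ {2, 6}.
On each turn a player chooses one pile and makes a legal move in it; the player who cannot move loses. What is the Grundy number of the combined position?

5

Build the Grundy sequence for pile A with g(k) = mex{g(k−s) : s ∈ {2, 6}, s ≤ k}:
g(0) = mex{} = 0
g(1) = mex{} = 0
g(2) = mex{0} = 1
g(3) = mex{0} = 1
g(4) = mex{1} = 0
g(5) = mex{1} = 0
g(6) = mex{0} = 1
g(7) = mex{0} = 1
g(8) = mex{1} = 0
So g(8) = 0.
Pile B is a plain Nim pile of size 4, so its Grundy value is 4.
Grundy values for pile C (subtraction set {2, 6}):
k:     0  1  2  3  4  5  6  7  8  9 10 11
g(k):  0  0  1  1  0  0  1  1  0  0  1  1
So g(11) = 1.
By the Sprague-Grundy theorem, the Grundy value of a sum of independent games is the XOR of the component values.
Combined value = 0 XOR 4 XOR 1 = 5.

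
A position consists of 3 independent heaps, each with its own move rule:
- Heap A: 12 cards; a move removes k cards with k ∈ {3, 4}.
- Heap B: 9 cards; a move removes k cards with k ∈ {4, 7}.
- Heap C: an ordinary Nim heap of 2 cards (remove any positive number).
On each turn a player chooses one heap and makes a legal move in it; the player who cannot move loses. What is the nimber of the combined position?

1

For heap A, compute g(0), g(1), … with moves {3, 4}:
k:     0  1  2  3  4  5  6  7  8  9 10 11 12
g(k):  0  0  0  1  1  1  2  0  0  0  1  1  1
So g(12) = 1.
Build the Grundy sequence for heap B with g(k) = mex{g(k−s) : s ∈ {4, 7}, s ≤ k}:
k:     0  1  2  3  4  5  6  7  8  9
g(k):  0  0  0  0  1  1  1  1  2  2
So g(9) = 2.
Heap C is a plain Nim heap of size 2, so its Grundy value is 2.
By the Sprague-Grundy theorem, the Grundy value of a sum of independent games is the XOR of the component values.
Combined value = 1 ⊕ 2 ⊕ 2 = 1.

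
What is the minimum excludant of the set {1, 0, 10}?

The values 0, 1 are all present; 2 is the first non-negative integer missing from the set.

2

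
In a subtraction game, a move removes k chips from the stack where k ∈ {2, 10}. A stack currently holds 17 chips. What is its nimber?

0

Build the Grundy sequence with g(k) = mex{g(k−s) : s ∈ {2, 10}, s ≤ k}:
k:     0  1  2  3  4  5  6  7  8  9 10 11 12 13 14 15 16 17
g(k):  0  0  1  1  0  0  1  1  0  0  1  1  0  0  1  1  0  0
So g(17) = 0.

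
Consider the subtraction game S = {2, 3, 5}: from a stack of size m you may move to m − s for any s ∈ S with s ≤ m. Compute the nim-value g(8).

Grundy values for subtraction set {2, 3, 5}:
k:     0  1  2  3  4  5  6  7  8
g(k):  0  0  1  1  2  2  3  0  0
So g(8) = 0.

0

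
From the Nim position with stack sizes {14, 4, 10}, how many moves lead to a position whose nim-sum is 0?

Nim-sum: 14 ⊕ 4 ⊕ 10 = 0.
The nim-sum is already 0, so every move leaves a nonzero nim-sum — there are no winning moves.

0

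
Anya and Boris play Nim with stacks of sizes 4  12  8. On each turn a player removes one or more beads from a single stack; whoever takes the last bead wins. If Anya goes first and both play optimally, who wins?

Compute the nim-sum pairwise:
4 XOR 12 = 8
8 XOR 8 = 0
The nim-sum is 0, so this is a P-position: the player to move is in a losing position under optimal play; Anya is about to move from it and so loses — Boris wins.

Boris wins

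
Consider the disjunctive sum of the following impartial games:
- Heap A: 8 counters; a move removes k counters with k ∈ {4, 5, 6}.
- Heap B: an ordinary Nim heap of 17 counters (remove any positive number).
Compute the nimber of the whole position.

Grundy values for heap A (subtraction set {4, 5, 6}):
g(0) = mex{} = 0
g(1) = mex{} = 0
g(2) = mex{} = 0
g(3) = mex{} = 0
g(4) = mex{0} = 1
g(5) = mex{0} = 1
g(6) = mex{0} = 1
g(7) = mex{0} = 1
g(8) = mex{0,1} = 2
So g(8) = 2.
Heap B is a plain Nim heap of size 17, so its Grundy value is 17.
The value of a disjunctive sum is the nim-sum of the parts.
Combined value = 2 XOR 17 = 19.

19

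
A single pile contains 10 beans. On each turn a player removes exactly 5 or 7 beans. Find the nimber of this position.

Grundy values for subtraction set {5, 7}:
g(0) = mex{} = 0
g(1) = mex{} = 0
g(2) = mex{} = 0
g(3) = mex{} = 0
g(4) = mex{} = 0
g(5) = mex{0} = 1
g(6) = mex{0} = 1
g(7) = mex{0} = 1
g(8) = mex{0} = 1
g(9) = mex{0} = 1
g(10) = mex{0,1} = 2
So g(10) = 2.

2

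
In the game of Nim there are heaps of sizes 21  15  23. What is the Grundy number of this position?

13

In binary:
  10101  (21)
  01111  (15)
  10111  (23)
  -----
  01101  (13)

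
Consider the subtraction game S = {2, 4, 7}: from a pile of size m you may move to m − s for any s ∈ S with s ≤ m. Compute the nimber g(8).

1

Compute g(0), g(1), … for moves {2, 4, 7}:
g(0) = mex{} = 0
g(1) = mex{} = 0
g(2) = mex{0} = 1
g(3) = mex{0} = 1
g(4) = mex{0,1} = 2
g(5) = mex{0,1} = 2
g(6) = mex{1,2} = 0
g(7) = mex{0,1,2} = 3
g(8) = mex{0,2} = 1
So g(8) = 1.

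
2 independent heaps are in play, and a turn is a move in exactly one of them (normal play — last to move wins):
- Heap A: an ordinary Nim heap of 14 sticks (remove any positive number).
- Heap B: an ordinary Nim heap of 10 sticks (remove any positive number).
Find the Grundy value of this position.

4

Heap A is a plain Nim heap of size 14, so its Grundy value is 14.
Heap B is a plain Nim heap of size 10, so its Grundy value is 10.
The value of a disjunctive sum is the nim-sum of the parts.
Combined value = 14 XOR 10 = 4.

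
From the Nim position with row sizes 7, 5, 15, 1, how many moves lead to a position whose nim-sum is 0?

Compute the nim-sum pairwise:
7 ⊕ 5 = 2
2 ⊕ 15 = 13
13 ⊕ 1 = 12
The overall nim-sum is X = 12. A row of size p has a winning move iff p XOR X < p (reduce it to p XOR X).
  7: 7 XOR 12 = 11 ≥ 7 — no move.
  5: 5 XOR 12 = 9 ≥ 5 — no move.
  15: 15 XOR 12 = 3 < 15 — winning move (to 3).
  1: 1 XOR 12 = 13 ≥ 1 — no move.
That gives 1 winning move.

1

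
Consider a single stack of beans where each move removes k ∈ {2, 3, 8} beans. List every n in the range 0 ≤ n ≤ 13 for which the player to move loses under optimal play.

0, 1, 5, 6, 10, 11

Compute g(0), g(1), … for moves {2, 3, 8}:
k:     0  1  2  3  4  5  6  7  8  9 10 11 12 13
g(k):  0  0  1  1  2  0  0  1  1  2  0  0  1  1
The P-positions (g = 0) in 0..13 are 0, 1, 5, 6, 10, 11.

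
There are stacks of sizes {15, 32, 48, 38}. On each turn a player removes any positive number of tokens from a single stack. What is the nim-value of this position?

57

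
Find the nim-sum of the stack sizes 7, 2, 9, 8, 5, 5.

4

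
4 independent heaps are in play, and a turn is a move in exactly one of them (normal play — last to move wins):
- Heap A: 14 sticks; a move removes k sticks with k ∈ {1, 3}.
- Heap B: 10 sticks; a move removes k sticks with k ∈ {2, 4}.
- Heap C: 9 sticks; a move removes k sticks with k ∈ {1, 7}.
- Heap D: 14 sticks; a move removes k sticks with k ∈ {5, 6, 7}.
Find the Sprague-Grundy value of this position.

Build the Grundy sequence for heap A with g(k) = mex{g(k−s) : s ∈ {1, 3}, s ≤ k}:
k:     0  1  2  3  4  5  6  7  8  9 10 11 12 13 14
g(k):  0  1  0  1  0  1  0  1  0  1  0  1  0  1  0
So g(14) = 0.
Grundy values for heap B (subtraction set {2, 4}):
k:     0  1  2  3  4  5  6  7  8  9 10
g(k):  0  0  1  1  2  2  0  0  1  1  2
So g(10) = 2.
Build the Grundy sequence for heap C with g(k) = mex{g(k−s) : s ∈ {1, 7}, s ≤ k}:
g(0) = mex{} = 0
g(1) = mex{0} = 1
g(2) = mex{1} = 0
g(3) = mex{0} = 1
g(4) = mex{1} = 0
g(5) = mex{0} = 1
g(6) = mex{1} = 0
g(7) = mex{0} = 1
g(8) = mex{1} = 0
g(9) = mex{0} = 1
So g(9) = 1.
Build the Grundy sequence for heap D with g(k) = mex{g(k−s) : s ∈ {5, 6, 7}, s ≤ k}:
g(0) = mex{} = 0
g(1) = mex{} = 0
g(2) = mex{} = 0
g(3) = mex{} = 0
g(4) = mex{} = 0
g(5) = mex{0} = 1
g(6) = mex{0} = 1
g(7) = mex{0} = 1
g(8) = mex{0} = 1
g(9) = mex{0} = 1
g(10) = mex{0,1} = 2
g(11) = mex{0,1} = 2
g(12) = mex{1} = 0
g(13) = mex{1} = 0
g(14) = mex{1} = 0
So g(14) = 0.
The value of a disjunctive sum is the nim-sum of the parts.
Combined value = 0 XOR 2 XOR 1 XOR 0 = 3.

3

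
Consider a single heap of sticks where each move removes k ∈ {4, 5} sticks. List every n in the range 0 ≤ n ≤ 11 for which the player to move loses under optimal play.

0, 1, 2, 3, 9, 10, 11

Compute g(0), g(1), … for moves {4, 5}:
k:     0  1  2  3  4  5  6  7  8  9 10 11
g(k):  0  0  0  0  1  1  1  1  2  0  0  0
The P-positions (g = 0) in 0..11 are 0, 1, 2, 3, 9, 10, 11.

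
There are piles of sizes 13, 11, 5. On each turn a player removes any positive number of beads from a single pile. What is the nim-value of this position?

3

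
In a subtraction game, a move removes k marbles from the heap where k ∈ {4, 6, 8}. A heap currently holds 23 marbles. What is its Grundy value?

2

Grundy values for subtraction set {4, 6, 8}:
k:     0  1  2  3  4  5  6  7  8  9 10 11 12 13 14 15 16 17 18 19 20 21 22 23
g(k):  0  0  0  0  1  1  1  1  2  2  2  2  0  0  0  0  1  1  1  1  2  2  2  2
So g(23) = 2.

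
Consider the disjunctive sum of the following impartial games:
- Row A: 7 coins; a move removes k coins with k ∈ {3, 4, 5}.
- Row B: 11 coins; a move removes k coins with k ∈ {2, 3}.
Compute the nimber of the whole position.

Build the Grundy sequence for row A with g(k) = mex{g(k−s) : s ∈ {3, 4, 5}, s ≤ k}:
k:     0  1  2  3  4  5  6  7
g(k):  0  0  0  1  1  1  2  2
So g(7) = 2.
For row B, compute g(0), g(1), … with moves {2, 3}:
k:     0  1  2  3  4  5  6  7  8  9 10 11
g(k):  0  0  1  1  2  0  0  1  1  2  0  0
So g(11) = 0.
By the Sprague-Grundy theorem, the Grundy value of a sum of independent games is the XOR of the component values.
Combined value = 2 XOR 0 = 2.

2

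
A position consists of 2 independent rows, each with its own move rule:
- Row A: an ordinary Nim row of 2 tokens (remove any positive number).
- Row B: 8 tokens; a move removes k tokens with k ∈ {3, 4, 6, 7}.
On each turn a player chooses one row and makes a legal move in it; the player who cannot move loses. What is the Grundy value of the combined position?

0

Row A is a plain Nim row of size 2, so its Grundy value is 2.
Build the Grundy sequence for row B with g(k) = mex{g(k−s) : s ∈ {3, 4, 6, 7}, s ≤ k}:
k:     0  1  2  3  4  5  6  7  8
g(k):  0  0  0  1  1  1  2  2  2
So g(8) = 2.
By the Sprague-Grundy theorem, the Grundy value of a sum of independent games is the XOR of the component values.
Combined value = 2 ⊕ 2 = 0.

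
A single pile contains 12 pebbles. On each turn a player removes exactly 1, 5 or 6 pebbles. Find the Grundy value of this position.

1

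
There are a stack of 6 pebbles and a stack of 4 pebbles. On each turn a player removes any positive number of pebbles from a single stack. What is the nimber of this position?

2

Nim-sum: 6 ^ 4 = 2.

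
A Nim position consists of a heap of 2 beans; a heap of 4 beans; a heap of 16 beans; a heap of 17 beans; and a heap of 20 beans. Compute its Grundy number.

Compute the nim-sum pairwise:
2 XOR 4 = 6
6 XOR 16 = 22
22 XOR 17 = 7
7 XOR 20 = 19

19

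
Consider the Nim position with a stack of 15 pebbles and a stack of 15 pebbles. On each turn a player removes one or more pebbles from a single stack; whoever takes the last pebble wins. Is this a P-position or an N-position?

Nim-sum: 15 XOR 15 = 0.
The nim-sum is 0, so this is a P-position: the player to move is in a losing position under optimal play.

P-position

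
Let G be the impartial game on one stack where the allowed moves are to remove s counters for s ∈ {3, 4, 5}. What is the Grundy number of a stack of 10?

0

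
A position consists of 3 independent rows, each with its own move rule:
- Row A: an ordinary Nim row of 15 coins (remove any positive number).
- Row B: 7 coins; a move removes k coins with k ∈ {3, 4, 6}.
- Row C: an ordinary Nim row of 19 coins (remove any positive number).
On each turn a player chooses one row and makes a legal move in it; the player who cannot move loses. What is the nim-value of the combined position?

30

Row A is a plain Nim row of size 15, so its Grundy value is 15.
Build the Grundy sequence for row B with g(k) = mex{g(k−s) : s ∈ {3, 4, 6}, s ≤ k}:
g(0) = mex{} = 0
g(1) = mex{} = 0
g(2) = mex{} = 0
g(3) = mex{0} = 1
g(4) = mex{0} = 1
g(5) = mex{0} = 1
g(6) = mex{0,1} = 2
g(7) = mex{0,1} = 2
So g(7) = 2.
Row C is a plain Nim row of size 19, so its Grundy value is 19.
By the Sprague-Grundy theorem, the Grundy value of a sum of independent games is the XOR of the component values.
Combined value = 15 ⊕ 2 ⊕ 19 = 30.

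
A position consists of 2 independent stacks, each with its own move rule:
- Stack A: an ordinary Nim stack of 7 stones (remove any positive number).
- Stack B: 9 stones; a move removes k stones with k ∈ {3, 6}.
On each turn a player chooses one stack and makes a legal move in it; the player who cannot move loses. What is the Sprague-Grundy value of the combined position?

Stack A is a plain Nim stack of size 7, so its Grundy value is 7.
For stack B, compute g(0), g(1), … with moves {3, 6}:
k:     0  1  2  3  4  5  6  7  8  9
g(k):  0  0  0  1  1  1  2  2  2  0
So g(9) = 0.
The value of a disjunctive sum is the nim-sum of the parts.
Combined value = 7 ⊕ 0 = 7.

7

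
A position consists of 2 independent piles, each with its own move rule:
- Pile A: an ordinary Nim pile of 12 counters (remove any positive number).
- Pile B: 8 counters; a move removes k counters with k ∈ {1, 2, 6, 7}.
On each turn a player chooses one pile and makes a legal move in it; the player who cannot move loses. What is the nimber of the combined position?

Pile A is a plain Nim pile of size 12, so its Grundy value is 12.
Build the Grundy sequence for pile B with g(k) = mex{g(k−s) : s ∈ {1, 2, 6, 7}, s ≤ k}:
g(0) = mex{} = 0
g(1) = mex{0} = 1
g(2) = mex{0,1} = 2
g(3) = mex{1,2} = 0
g(4) = mex{0,2} = 1
g(5) = mex{0,1} = 2
g(6) = mex{0,1,2} = 3
g(7) = mex{0,1,2,3} = 4
g(8) = mex{1,2,3,4} = 0
So g(8) = 0.
The value of a disjunctive sum is the nim-sum of the parts.
Combined value = 12 XOR 0 = 12.

12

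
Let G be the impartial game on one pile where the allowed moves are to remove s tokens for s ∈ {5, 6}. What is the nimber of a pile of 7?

Compute g(0), g(1), … for moves {5, 6}:
g(0) = mex{} = 0
g(1) = mex{} = 0
g(2) = mex{} = 0
g(3) = mex{} = 0
g(4) = mex{} = 0
g(5) = mex{0} = 1
g(6) = mex{0} = 1
g(7) = mex{0} = 1
So g(7) = 1.

1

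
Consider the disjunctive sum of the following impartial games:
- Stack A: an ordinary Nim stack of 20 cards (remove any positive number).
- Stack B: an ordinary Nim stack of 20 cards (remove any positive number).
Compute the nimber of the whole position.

0

Stack A is a plain Nim stack of size 20, so its Grundy value is 20.
Stack B is a plain Nim stack of size 20, so its Grundy value is 20.
By the Sprague-Grundy theorem, the Grundy value of a sum of independent games is the XOR of the component values.
Combined value = 20 XOR 20 = 0.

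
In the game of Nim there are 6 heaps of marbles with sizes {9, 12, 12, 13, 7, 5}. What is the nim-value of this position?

6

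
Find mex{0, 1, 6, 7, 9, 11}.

The values 0, 1 are all present; 2 is the first non-negative integer missing from the set.

2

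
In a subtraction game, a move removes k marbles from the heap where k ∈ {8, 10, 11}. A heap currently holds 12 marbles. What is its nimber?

1

Build the Grundy sequence with g(k) = mex{g(k−s) : s ∈ {8, 10, 11}, s ≤ k}:
g(0) = mex{} = 0
g(1) = mex{} = 0
g(2) = mex{} = 0
g(3) = mex{} = 0
g(4) = mex{} = 0
g(5) = mex{} = 0
g(6) = mex{} = 0
g(7) = mex{} = 0
g(8) = mex{0} = 1
g(9) = mex{0} = 1
g(10) = mex{0} = 1
g(11) = mex{0} = 1
g(12) = mex{0} = 1
So g(12) = 1.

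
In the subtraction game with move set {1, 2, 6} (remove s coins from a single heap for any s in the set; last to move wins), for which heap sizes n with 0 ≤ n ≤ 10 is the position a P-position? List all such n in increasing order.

Build the Grundy sequence with g(k) = mex{g(k−s) : s ∈ {1, 2, 6}, s ≤ k}:
g(0) = mex{} = 0
g(1) = mex{0} = 1
g(2) = mex{0,1} = 2
g(3) = mex{1,2} = 0
g(4) = mex{0,2} = 1
g(5) = mex{0,1} = 2
g(6) = mex{0,1,2} = 3
g(7) = mex{1,2,3} = 0
g(8) = mex{0,2,3} = 1
g(9) = mex{0,1} = 2
g(10) = mex{1,2} = 0
The P-positions (g = 0) in 0..10 are 0, 3, 7, 10.

0, 3, 7, 10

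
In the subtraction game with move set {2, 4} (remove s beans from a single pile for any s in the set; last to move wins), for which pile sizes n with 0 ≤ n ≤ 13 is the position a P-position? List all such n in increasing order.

0, 1, 6, 7, 12, 13

Build the Grundy sequence with g(k) = mex{g(k−s) : s ∈ {2, 4}, s ≤ k}:
k:     0  1  2  3  4  5  6  7  8  9 10 11 12 13
g(k):  0  0  1  1  2  2  0  0  1  1  2  2  0  0
The P-positions (g = 0) in 0..13 are 0, 1, 6, 7, 12, 13.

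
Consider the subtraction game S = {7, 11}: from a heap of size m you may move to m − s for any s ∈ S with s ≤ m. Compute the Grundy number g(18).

Grundy values for subtraction set {7, 11}:
k:     0  1  2  3  4  5  6  7  8  9 10 11 12 13 14 15 16 17 18
g(k):  0  0  0  0  0  0  0  1  1  1  1  1  1  1  2  2  2  2  0
So g(18) = 0.

0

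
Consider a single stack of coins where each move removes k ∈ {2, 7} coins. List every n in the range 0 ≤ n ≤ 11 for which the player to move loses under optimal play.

0, 1, 4, 5, 9, 10

Compute g(0), g(1), … for moves {2, 7}:
g(0) = mex{} = 0
g(1) = mex{} = 0
g(2) = mex{0} = 1
g(3) = mex{0} = 1
g(4) = mex{1} = 0
g(5) = mex{1} = 0
g(6) = mex{0} = 1
g(7) = mex{0} = 1
g(8) = mex{0,1} = 2
g(9) = mex{1} = 0
g(10) = mex{1,2} = 0
g(11) = mex{0} = 1
The P-positions (g = 0) in 0..11 are 0, 1, 4, 5, 9, 10.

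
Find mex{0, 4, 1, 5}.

The values 0, 1 are all present; 2 is the first non-negative integer missing from the set.

2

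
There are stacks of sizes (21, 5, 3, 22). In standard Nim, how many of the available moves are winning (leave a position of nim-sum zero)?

Nim-sum: 21 XOR 5 XOR 3 XOR 22 = 5.
The overall nim-sum is X = 5. A stack of size p has a winning move iff p XOR X < p (reduce it to p XOR X).
  21: 21 XOR 5 = 16 < 21 — winning move (to 16).
  5: 5 XOR 5 = 0 < 5 — winning move (to 0).
  3: 3 XOR 5 = 6 ≥ 3 — no move.
  22: 22 XOR 5 = 19 < 22 — winning move (to 19).
That gives 3 winning moves.

3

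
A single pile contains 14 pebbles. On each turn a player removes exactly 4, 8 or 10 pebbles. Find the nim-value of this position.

Grundy values for subtraction set {4, 8, 10}:
g(0) = mex{} = 0
g(1) = mex{} = 0
g(2) = mex{} = 0
g(3) = mex{} = 0
g(4) = mex{0} = 1
g(5) = mex{0} = 1
g(6) = mex{0} = 1
g(7) = mex{0} = 1
g(8) = mex{0,1} = 2
g(9) = mex{0,1} = 2
g(10) = mex{0,1} = 2
g(11) = mex{0,1} = 2
g(12) = mex{0,1,2} = 3
g(13) = mex{0,1,2} = 3
g(14) = mex{1,2} = 0
So g(14) = 0.

0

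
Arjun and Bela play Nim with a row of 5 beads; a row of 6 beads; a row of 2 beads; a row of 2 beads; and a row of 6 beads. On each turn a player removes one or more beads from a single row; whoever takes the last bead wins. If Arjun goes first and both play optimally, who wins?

Write each in binary and XOR column by column:
  101  (5)
  110  (6)
  010  (2)
  010  (2)
  110  (6)
  ---
  101  (5)
The nim-sum is 5 ≠ 0, so this is an N-position: the player to move can win; Arjun has a winning move.

Arjun wins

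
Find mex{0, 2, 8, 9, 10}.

1

0 is in the set but 1 is not, so the mex is 1.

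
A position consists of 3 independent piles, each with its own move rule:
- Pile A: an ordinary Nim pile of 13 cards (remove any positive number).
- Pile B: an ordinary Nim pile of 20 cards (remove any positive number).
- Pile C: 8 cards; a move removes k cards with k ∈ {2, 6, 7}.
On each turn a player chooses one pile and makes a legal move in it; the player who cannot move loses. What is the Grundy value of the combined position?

27

Pile A is a plain Nim pile of size 13, so its Grundy value is 13.
Pile B is a plain Nim pile of size 20, so its Grundy value is 20.
For pile C, compute g(0), g(1), … with moves {2, 6, 7}:
g(0) = mex{} = 0
g(1) = mex{} = 0
g(2) = mex{0} = 1
g(3) = mex{0} = 1
g(4) = mex{1} = 0
g(5) = mex{1} = 0
g(6) = mex{0} = 1
g(7) = mex{0} = 1
g(8) = mex{0,1} = 2
So g(8) = 2.
The value of a disjunctive sum is the nim-sum of the parts.
Combined value = 13 XOR 20 XOR 2 = 27.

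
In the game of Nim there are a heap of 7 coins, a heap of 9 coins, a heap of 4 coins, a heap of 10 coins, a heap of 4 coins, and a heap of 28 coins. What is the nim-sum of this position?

24

Bitwise XOR of the heap sizes:
  00111  (7)
  01001  (9)
  00100  (4)
  01010  (10)
  00100  (4)
  11100  (28)
  -----
  11000  (24)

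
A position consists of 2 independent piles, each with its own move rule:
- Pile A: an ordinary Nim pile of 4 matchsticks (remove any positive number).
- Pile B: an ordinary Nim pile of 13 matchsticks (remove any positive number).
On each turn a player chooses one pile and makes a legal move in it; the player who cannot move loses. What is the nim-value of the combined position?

Pile A is a plain Nim pile of size 4, so its Grundy value is 4.
Pile B is a plain Nim pile of size 13, so its Grundy value is 13.
The value of a disjunctive sum is the nim-sum of the parts.
Combined value = 4 ⊕ 13 = 9.

9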